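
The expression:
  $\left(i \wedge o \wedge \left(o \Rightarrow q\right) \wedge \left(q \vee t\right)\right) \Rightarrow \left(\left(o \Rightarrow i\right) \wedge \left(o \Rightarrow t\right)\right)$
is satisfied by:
  {t: True, o: False, q: False, i: False}
  {t: False, o: False, q: False, i: False}
  {i: True, t: True, o: False, q: False}
  {i: True, t: False, o: False, q: False}
  {t: True, q: True, i: False, o: False}
  {q: True, i: False, o: False, t: False}
  {i: True, q: True, t: True, o: False}
  {i: True, q: True, t: False, o: False}
  {t: True, o: True, i: False, q: False}
  {o: True, i: False, q: False, t: False}
  {t: True, i: True, o: True, q: False}
  {i: True, o: True, t: False, q: False}
  {t: True, q: True, o: True, i: False}
  {q: True, o: True, i: False, t: False}
  {i: True, q: True, o: True, t: True}


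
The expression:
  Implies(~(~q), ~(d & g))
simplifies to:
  ~d | ~g | ~q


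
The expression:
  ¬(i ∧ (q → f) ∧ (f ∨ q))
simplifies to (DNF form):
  ¬f ∨ ¬i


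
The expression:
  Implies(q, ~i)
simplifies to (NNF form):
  ~i | ~q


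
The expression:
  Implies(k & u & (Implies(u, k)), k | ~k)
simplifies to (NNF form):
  True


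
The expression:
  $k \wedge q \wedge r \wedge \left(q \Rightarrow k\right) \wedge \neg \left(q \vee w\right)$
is never true.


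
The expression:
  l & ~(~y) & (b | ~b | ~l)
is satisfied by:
  {y: True, l: True}


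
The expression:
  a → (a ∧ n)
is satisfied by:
  {n: True, a: False}
  {a: False, n: False}
  {a: True, n: True}


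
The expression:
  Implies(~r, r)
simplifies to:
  r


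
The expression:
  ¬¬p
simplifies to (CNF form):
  p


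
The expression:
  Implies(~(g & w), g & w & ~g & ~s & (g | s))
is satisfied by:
  {w: True, g: True}


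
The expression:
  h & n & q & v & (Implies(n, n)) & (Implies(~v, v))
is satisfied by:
  {n: True, h: True, q: True, v: True}


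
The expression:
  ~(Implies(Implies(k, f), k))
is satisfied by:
  {k: False}


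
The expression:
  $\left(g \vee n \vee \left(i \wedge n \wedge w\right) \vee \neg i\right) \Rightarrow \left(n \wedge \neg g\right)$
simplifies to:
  $\neg g \wedge \left(i \vee n\right)$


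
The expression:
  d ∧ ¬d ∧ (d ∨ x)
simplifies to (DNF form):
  False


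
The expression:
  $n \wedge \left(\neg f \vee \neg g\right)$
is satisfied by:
  {n: True, g: False, f: False}
  {f: True, n: True, g: False}
  {g: True, n: True, f: False}


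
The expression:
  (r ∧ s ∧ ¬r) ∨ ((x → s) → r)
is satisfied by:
  {r: True, x: True, s: False}
  {r: True, s: False, x: False}
  {r: True, x: True, s: True}
  {r: True, s: True, x: False}
  {x: True, s: False, r: False}


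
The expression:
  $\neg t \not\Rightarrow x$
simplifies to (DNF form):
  $\neg t \wedge \neg x$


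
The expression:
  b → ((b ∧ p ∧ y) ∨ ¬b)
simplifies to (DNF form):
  (p ∧ y) ∨ ¬b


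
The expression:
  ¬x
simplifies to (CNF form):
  ¬x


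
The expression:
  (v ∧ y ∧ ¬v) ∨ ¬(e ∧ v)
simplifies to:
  ¬e ∨ ¬v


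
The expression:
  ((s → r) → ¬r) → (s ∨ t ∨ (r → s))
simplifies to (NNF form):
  True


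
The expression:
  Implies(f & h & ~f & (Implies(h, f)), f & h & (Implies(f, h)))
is always true.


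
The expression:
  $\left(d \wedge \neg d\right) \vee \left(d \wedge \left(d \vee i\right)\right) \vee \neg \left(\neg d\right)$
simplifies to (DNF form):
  $d$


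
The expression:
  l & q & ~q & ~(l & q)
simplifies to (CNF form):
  False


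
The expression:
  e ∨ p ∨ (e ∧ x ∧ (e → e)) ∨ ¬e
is always true.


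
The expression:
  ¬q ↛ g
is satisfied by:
  {g: True, q: False}
  {q: False, g: False}
  {q: True, g: True}


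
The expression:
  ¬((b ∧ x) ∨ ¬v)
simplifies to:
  v ∧ (¬b ∨ ¬x)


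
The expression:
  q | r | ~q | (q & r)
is always true.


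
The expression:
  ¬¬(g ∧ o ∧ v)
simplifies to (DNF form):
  g ∧ o ∧ v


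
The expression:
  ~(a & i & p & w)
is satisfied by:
  {p: False, a: False, i: False, w: False}
  {w: True, p: False, a: False, i: False}
  {i: True, p: False, a: False, w: False}
  {w: True, i: True, p: False, a: False}
  {a: True, w: False, p: False, i: False}
  {w: True, a: True, p: False, i: False}
  {i: True, a: True, w: False, p: False}
  {w: True, i: True, a: True, p: False}
  {p: True, i: False, a: False, w: False}
  {w: True, p: True, i: False, a: False}
  {i: True, p: True, w: False, a: False}
  {w: True, i: True, p: True, a: False}
  {a: True, p: True, i: False, w: False}
  {w: True, a: True, p: True, i: False}
  {i: True, a: True, p: True, w: False}


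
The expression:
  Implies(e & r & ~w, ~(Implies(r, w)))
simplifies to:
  True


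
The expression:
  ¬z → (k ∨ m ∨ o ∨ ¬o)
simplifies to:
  True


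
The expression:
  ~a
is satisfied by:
  {a: False}


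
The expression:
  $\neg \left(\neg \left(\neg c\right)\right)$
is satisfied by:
  {c: False}


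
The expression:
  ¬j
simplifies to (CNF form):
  ¬j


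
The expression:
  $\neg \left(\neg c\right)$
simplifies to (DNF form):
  $c$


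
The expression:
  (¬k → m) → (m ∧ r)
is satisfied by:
  {r: True, k: False, m: False}
  {r: False, k: False, m: False}
  {m: True, r: True, k: False}
  {m: True, k: True, r: True}


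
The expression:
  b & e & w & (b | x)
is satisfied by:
  {e: True, w: True, b: True}


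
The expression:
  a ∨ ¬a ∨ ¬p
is always true.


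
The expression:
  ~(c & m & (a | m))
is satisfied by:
  {m: False, c: False}
  {c: True, m: False}
  {m: True, c: False}


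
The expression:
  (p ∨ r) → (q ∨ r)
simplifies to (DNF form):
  q ∨ r ∨ ¬p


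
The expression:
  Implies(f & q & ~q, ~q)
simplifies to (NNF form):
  True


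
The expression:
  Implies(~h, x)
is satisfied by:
  {x: True, h: True}
  {x: True, h: False}
  {h: True, x: False}


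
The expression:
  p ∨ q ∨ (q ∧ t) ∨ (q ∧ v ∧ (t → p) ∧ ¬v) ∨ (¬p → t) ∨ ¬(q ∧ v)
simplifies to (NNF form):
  True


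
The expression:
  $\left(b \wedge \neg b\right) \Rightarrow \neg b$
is always true.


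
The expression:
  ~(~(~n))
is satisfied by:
  {n: False}


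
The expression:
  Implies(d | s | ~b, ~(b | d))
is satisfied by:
  {d: False, s: False, b: False}
  {b: True, d: False, s: False}
  {s: True, d: False, b: False}


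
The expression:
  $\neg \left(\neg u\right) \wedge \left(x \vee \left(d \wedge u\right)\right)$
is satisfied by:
  {u: True, x: True, d: True}
  {u: True, x: True, d: False}
  {u: True, d: True, x: False}


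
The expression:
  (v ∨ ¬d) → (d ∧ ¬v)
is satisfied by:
  {d: True, v: False}


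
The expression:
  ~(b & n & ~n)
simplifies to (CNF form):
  True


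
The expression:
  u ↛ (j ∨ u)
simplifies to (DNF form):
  False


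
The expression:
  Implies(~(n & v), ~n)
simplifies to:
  v | ~n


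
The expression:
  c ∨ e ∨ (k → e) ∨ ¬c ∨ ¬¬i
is always true.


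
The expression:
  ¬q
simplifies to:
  ¬q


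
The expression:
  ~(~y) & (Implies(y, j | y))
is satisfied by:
  {y: True}


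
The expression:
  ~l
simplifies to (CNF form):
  ~l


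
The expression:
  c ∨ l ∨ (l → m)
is always true.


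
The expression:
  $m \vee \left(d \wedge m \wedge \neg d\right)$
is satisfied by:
  {m: True}


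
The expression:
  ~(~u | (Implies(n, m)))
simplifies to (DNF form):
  n & u & ~m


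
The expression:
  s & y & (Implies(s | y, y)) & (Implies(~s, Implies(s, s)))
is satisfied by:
  {s: True, y: True}


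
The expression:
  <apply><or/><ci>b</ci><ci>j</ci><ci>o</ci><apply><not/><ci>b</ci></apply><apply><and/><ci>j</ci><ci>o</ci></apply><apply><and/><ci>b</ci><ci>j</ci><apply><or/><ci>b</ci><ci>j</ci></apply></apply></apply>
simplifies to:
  <true/>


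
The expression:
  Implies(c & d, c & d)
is always true.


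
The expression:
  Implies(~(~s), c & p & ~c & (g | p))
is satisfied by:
  {s: False}


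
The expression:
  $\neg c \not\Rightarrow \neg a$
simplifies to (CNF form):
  $a \wedge \neg c$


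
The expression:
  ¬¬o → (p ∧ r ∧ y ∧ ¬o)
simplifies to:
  ¬o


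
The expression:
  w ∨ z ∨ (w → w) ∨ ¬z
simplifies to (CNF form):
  True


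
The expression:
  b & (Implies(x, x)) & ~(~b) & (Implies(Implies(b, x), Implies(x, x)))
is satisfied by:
  {b: True}


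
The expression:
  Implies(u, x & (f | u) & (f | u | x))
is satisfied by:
  {x: True, u: False}
  {u: False, x: False}
  {u: True, x: True}


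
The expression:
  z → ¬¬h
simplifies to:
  h ∨ ¬z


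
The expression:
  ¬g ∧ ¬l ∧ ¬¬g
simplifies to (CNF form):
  False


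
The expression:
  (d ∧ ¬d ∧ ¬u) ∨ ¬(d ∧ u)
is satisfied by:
  {u: False, d: False}
  {d: True, u: False}
  {u: True, d: False}


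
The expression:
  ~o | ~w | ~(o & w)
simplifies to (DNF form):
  ~o | ~w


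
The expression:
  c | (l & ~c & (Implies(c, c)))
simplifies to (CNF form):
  c | l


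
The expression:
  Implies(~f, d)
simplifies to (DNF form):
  d | f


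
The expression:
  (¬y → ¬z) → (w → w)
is always true.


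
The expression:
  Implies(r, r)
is always true.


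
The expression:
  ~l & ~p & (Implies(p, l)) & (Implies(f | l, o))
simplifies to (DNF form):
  (o & ~l & ~p) | (~f & ~l & ~p)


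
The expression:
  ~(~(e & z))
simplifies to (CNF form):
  e & z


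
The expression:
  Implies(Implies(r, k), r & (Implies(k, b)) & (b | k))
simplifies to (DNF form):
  (b & r) | (r & ~k)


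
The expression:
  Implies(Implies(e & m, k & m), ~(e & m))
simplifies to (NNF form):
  ~e | ~k | ~m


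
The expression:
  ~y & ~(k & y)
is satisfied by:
  {y: False}


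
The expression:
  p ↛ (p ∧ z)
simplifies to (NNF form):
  p ∧ ¬z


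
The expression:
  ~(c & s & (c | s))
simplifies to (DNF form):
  ~c | ~s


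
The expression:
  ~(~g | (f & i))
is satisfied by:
  {g: True, i: False, f: False}
  {f: True, g: True, i: False}
  {i: True, g: True, f: False}


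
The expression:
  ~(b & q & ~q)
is always true.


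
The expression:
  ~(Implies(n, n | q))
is never true.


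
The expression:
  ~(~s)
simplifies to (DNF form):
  s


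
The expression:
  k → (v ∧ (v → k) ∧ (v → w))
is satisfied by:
  {w: True, v: True, k: False}
  {w: True, v: False, k: False}
  {v: True, w: False, k: False}
  {w: False, v: False, k: False}
  {w: True, k: True, v: True}


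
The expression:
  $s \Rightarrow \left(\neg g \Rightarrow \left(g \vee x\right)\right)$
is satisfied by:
  {x: True, g: True, s: False}
  {x: True, s: False, g: False}
  {g: True, s: False, x: False}
  {g: False, s: False, x: False}
  {x: True, g: True, s: True}
  {x: True, s: True, g: False}
  {g: True, s: True, x: False}


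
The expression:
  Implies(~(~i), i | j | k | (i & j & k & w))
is always true.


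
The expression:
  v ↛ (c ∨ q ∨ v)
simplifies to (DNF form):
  False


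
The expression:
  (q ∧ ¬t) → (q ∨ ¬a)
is always true.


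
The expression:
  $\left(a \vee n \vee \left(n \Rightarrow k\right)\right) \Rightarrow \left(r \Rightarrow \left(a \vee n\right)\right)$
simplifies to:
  $a \vee n \vee \neg r$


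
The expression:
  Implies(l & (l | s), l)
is always true.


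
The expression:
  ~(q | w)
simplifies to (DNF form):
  ~q & ~w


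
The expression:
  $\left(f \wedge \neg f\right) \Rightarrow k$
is always true.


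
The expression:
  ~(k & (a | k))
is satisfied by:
  {k: False}


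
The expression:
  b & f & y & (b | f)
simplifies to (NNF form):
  b & f & y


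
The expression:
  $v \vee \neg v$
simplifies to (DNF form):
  $\text{True}$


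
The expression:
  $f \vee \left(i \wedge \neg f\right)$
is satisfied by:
  {i: True, f: True}
  {i: True, f: False}
  {f: True, i: False}


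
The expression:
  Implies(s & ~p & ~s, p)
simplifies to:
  True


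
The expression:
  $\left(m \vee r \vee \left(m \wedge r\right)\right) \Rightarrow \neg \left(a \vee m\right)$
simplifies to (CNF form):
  $\neg m \wedge \left(\neg a \vee \neg r\right)$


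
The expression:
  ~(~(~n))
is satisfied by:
  {n: False}


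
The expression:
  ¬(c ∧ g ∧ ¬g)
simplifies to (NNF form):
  True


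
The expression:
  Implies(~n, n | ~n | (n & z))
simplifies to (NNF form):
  True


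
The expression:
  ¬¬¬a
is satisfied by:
  {a: False}


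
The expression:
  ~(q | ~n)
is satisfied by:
  {n: True, q: False}


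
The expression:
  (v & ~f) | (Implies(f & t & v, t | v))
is always true.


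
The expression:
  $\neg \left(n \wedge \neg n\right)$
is always true.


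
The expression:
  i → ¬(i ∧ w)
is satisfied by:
  {w: False, i: False}
  {i: True, w: False}
  {w: True, i: False}


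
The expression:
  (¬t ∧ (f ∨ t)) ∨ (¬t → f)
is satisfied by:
  {t: True, f: True}
  {t: True, f: False}
  {f: True, t: False}


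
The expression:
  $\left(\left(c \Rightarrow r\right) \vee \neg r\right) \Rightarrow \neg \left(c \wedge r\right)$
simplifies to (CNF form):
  $\neg c \vee \neg r$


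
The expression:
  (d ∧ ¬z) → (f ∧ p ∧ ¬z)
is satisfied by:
  {z: True, f: True, p: True, d: False}
  {z: True, f: True, p: False, d: False}
  {z: True, p: True, f: False, d: False}
  {z: True, p: False, f: False, d: False}
  {f: True, p: True, z: False, d: False}
  {f: True, p: False, z: False, d: False}
  {p: True, z: False, f: False, d: False}
  {p: False, z: False, f: False, d: False}
  {d: True, z: True, f: True, p: True}
  {d: True, z: True, f: True, p: False}
  {d: True, z: True, p: True, f: False}
  {d: True, z: True, p: False, f: False}
  {d: True, f: True, p: True, z: False}


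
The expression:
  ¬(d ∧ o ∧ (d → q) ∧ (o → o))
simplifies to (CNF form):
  ¬d ∨ ¬o ∨ ¬q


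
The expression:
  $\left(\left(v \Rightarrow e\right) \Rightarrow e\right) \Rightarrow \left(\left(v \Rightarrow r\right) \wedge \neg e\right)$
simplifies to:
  $\neg e \wedge \left(r \vee \neg v\right)$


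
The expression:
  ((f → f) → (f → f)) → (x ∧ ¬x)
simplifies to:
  False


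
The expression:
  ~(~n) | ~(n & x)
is always true.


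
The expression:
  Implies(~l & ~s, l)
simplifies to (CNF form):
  l | s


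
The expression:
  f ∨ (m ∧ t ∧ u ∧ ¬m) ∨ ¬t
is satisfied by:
  {f: True, t: False}
  {t: False, f: False}
  {t: True, f: True}


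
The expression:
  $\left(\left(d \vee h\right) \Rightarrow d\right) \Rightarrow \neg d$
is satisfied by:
  {d: False}


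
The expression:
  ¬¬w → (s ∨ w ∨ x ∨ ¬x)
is always true.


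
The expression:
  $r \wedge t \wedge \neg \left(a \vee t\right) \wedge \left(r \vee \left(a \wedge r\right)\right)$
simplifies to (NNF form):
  $\text{False}$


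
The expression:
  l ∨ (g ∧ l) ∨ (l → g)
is always true.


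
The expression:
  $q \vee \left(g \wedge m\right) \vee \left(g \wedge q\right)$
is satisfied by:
  {q: True, m: True, g: True}
  {q: True, m: True, g: False}
  {q: True, g: True, m: False}
  {q: True, g: False, m: False}
  {m: True, g: True, q: False}


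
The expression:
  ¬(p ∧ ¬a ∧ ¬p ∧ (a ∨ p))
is always true.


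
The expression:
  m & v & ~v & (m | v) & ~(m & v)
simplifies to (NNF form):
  False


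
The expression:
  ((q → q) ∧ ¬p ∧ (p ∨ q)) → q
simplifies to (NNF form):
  True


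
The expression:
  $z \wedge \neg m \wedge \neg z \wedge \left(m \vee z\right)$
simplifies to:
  $\text{False}$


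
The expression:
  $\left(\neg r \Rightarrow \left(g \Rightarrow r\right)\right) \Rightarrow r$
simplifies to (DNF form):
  $g \vee r$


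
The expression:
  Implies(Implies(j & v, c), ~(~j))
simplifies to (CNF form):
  j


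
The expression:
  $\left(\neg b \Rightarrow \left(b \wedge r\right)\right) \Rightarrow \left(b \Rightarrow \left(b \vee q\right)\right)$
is always true.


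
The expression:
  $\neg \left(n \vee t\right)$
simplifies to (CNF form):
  $\neg n \wedge \neg t$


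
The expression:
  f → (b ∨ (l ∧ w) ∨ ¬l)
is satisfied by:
  {b: True, w: True, l: False, f: False}
  {b: True, l: False, w: False, f: False}
  {w: True, b: False, l: False, f: False}
  {b: False, l: False, w: False, f: False}
  {f: True, b: True, w: True, l: False}
  {f: True, b: True, l: False, w: False}
  {f: True, w: True, b: False, l: False}
  {f: True, b: False, l: False, w: False}
  {b: True, l: True, w: True, f: False}
  {b: True, l: True, f: False, w: False}
  {l: True, w: True, f: False, b: False}
  {l: True, f: False, w: False, b: False}
  {b: True, l: True, f: True, w: True}
  {b: True, l: True, f: True, w: False}
  {l: True, f: True, w: True, b: False}


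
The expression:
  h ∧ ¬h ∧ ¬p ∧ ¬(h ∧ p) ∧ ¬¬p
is never true.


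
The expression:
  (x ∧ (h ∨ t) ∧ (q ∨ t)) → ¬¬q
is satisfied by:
  {q: True, t: False, x: False}
  {t: False, x: False, q: False}
  {x: True, q: True, t: False}
  {x: True, t: False, q: False}
  {q: True, t: True, x: False}
  {t: True, q: False, x: False}
  {x: True, t: True, q: True}


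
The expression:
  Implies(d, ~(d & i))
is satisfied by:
  {d: False, i: False}
  {i: True, d: False}
  {d: True, i: False}


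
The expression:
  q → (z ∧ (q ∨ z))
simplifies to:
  z ∨ ¬q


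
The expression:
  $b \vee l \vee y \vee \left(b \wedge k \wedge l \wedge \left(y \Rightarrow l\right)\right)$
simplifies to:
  $b \vee l \vee y$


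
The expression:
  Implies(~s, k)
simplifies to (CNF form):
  k | s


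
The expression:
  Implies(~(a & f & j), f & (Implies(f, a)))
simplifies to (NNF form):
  a & f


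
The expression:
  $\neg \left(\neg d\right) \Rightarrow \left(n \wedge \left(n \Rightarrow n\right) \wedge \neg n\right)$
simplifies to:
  $\neg d$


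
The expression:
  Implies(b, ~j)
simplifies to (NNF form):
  ~b | ~j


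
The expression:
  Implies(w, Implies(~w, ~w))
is always true.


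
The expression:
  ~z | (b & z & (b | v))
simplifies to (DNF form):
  b | ~z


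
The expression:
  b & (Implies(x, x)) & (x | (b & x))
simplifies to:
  b & x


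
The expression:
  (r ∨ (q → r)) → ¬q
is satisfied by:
  {q: False, r: False}
  {r: True, q: False}
  {q: True, r: False}


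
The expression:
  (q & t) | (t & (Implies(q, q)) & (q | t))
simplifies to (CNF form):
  t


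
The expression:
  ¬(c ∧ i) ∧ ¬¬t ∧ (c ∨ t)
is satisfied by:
  {t: True, c: False, i: False}
  {t: True, i: True, c: False}
  {t: True, c: True, i: False}


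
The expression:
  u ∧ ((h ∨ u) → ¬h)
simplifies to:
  u ∧ ¬h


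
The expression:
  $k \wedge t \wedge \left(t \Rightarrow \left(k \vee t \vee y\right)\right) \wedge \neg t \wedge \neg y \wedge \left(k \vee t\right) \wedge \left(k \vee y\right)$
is never true.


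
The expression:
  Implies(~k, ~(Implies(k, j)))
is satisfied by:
  {k: True}


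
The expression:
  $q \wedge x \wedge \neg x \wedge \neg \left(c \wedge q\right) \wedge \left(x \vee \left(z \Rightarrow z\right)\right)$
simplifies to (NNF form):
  $\text{False}$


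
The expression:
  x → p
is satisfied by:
  {p: True, x: False}
  {x: False, p: False}
  {x: True, p: True}


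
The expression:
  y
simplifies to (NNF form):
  y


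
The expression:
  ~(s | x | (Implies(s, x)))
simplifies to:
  False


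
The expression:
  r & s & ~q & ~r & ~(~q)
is never true.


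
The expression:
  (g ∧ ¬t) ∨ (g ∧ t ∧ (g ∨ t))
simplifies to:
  g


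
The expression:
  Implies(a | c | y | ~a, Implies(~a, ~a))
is always true.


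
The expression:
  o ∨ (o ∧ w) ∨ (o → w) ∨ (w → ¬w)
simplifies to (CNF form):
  True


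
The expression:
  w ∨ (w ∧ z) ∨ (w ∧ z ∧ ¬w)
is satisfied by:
  {w: True}


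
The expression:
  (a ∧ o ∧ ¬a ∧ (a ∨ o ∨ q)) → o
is always true.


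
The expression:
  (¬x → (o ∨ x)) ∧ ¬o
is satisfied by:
  {x: True, o: False}


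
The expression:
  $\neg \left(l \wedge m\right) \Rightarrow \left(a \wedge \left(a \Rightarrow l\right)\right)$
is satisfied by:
  {a: True, m: True, l: True}
  {a: True, l: True, m: False}
  {m: True, l: True, a: False}


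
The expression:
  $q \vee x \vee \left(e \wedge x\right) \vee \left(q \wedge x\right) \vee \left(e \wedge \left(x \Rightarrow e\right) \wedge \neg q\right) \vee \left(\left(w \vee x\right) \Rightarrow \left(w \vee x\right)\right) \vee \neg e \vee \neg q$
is always true.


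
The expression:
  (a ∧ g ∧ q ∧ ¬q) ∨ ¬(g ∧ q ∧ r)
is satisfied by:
  {g: False, q: False, r: False}
  {r: True, g: False, q: False}
  {q: True, g: False, r: False}
  {r: True, q: True, g: False}
  {g: True, r: False, q: False}
  {r: True, g: True, q: False}
  {q: True, g: True, r: False}


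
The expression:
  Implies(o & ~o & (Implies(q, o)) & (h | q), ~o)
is always true.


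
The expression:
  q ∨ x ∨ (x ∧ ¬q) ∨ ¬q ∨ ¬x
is always true.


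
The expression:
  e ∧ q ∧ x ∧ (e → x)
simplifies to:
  e ∧ q ∧ x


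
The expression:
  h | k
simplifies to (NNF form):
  h | k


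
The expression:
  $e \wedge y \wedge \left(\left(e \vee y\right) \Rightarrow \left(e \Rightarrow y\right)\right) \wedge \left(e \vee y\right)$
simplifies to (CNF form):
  $e \wedge y$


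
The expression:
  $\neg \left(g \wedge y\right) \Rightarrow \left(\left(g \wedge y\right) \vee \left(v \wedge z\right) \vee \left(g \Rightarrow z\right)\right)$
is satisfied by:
  {y: True, z: True, g: False}
  {y: True, g: False, z: False}
  {z: True, g: False, y: False}
  {z: False, g: False, y: False}
  {y: True, z: True, g: True}
  {y: True, g: True, z: False}
  {z: True, g: True, y: False}


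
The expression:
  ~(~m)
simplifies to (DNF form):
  m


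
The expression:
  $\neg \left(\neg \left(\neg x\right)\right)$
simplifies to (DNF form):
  $\neg x$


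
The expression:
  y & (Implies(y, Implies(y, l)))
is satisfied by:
  {y: True, l: True}


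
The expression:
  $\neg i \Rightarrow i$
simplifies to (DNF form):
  $i$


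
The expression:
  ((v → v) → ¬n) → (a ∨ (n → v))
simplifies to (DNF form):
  True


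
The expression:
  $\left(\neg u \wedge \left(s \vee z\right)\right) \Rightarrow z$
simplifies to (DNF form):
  $u \vee z \vee \neg s$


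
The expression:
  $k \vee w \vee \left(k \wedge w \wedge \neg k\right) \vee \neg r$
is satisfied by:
  {k: True, w: True, r: False}
  {k: True, w: False, r: False}
  {w: True, k: False, r: False}
  {k: False, w: False, r: False}
  {r: True, k: True, w: True}
  {r: True, k: True, w: False}
  {r: True, w: True, k: False}


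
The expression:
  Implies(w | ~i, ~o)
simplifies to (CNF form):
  (i | ~o) & (~o | ~w)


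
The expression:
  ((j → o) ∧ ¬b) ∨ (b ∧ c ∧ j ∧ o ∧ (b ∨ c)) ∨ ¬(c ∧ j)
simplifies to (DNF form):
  o ∨ ¬c ∨ ¬j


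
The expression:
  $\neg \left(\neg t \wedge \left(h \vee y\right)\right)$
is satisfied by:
  {t: True, h: False, y: False}
  {y: True, t: True, h: False}
  {t: True, h: True, y: False}
  {y: True, t: True, h: True}
  {y: False, h: False, t: False}


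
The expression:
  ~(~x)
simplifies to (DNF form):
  x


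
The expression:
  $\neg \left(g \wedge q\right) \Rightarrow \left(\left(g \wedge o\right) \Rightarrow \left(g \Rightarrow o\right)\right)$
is always true.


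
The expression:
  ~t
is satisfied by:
  {t: False}


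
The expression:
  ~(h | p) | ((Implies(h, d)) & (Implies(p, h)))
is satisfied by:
  {d: True, p: False, h: False}
  {d: False, p: False, h: False}
  {h: True, d: True, p: False}
  {h: True, p: True, d: True}


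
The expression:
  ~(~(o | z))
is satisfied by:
  {o: True, z: True}
  {o: True, z: False}
  {z: True, o: False}


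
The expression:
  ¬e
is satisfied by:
  {e: False}


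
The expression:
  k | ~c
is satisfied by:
  {k: True, c: False}
  {c: False, k: False}
  {c: True, k: True}


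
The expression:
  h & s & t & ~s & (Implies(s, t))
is never true.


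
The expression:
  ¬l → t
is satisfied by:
  {t: True, l: True}
  {t: True, l: False}
  {l: True, t: False}


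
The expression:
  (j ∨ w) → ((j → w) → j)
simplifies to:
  j ∨ ¬w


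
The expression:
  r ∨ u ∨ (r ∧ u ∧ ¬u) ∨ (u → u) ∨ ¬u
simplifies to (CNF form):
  True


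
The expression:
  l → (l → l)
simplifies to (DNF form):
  True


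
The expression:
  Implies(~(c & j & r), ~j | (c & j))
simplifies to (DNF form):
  c | ~j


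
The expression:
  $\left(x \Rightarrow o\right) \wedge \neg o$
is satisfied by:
  {x: False, o: False}


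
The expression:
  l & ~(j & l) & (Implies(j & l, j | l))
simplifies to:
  l & ~j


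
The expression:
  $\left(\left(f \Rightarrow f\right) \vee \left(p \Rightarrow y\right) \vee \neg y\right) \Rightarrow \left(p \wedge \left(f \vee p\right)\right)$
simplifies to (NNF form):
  $p$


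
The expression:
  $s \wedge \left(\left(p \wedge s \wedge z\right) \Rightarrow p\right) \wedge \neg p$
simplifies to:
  $s \wedge \neg p$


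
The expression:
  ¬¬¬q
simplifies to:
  ¬q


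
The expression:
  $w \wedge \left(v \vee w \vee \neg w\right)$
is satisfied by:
  {w: True}


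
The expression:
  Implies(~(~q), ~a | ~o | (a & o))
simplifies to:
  True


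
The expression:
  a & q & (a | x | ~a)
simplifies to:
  a & q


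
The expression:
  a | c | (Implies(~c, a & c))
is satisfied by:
  {a: True, c: True}
  {a: True, c: False}
  {c: True, a: False}


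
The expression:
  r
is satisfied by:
  {r: True}


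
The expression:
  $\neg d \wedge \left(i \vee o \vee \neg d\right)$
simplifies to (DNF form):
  $\neg d$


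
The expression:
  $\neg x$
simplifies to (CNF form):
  $\neg x$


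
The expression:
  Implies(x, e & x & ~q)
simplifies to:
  ~x | (e & ~q)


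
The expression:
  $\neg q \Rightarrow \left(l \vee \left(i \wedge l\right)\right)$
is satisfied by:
  {q: True, l: True}
  {q: True, l: False}
  {l: True, q: False}


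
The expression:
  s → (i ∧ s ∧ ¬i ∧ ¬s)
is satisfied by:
  {s: False}


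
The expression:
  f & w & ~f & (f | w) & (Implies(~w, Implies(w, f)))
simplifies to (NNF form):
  False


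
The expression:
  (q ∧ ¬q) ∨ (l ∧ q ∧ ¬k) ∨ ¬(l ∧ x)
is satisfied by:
  {q: True, k: False, l: False, x: False}
  {q: False, k: False, l: False, x: False}
  {q: True, k: True, l: False, x: False}
  {k: True, q: False, l: False, x: False}
  {x: True, q: True, k: False, l: False}
  {x: True, q: False, k: False, l: False}
  {x: True, q: True, k: True, l: False}
  {x: True, k: True, q: False, l: False}
  {l: True, q: True, x: False, k: False}
  {l: True, x: False, k: False, q: False}
  {q: True, l: True, k: True, x: False}
  {l: True, k: True, x: False, q: False}
  {q: True, l: True, x: True, k: False}


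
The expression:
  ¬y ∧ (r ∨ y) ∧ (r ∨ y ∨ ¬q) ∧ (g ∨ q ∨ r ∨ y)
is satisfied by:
  {r: True, y: False}


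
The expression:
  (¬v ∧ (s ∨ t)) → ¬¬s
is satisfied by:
  {v: True, s: True, t: False}
  {v: True, s: False, t: False}
  {s: True, v: False, t: False}
  {v: False, s: False, t: False}
  {v: True, t: True, s: True}
  {v: True, t: True, s: False}
  {t: True, s: True, v: False}


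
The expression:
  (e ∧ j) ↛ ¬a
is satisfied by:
  {a: True, j: True, e: True}


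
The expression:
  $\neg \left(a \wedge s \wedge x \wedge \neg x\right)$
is always true.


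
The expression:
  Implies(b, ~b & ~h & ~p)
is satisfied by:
  {b: False}


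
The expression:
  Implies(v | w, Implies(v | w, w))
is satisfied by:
  {w: True, v: False}
  {v: False, w: False}
  {v: True, w: True}


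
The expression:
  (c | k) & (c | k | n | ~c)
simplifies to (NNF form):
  c | k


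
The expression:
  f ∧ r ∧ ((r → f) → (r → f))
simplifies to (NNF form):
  f ∧ r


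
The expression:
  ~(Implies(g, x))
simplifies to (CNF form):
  g & ~x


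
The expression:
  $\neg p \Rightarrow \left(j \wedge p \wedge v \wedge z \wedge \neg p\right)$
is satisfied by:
  {p: True}


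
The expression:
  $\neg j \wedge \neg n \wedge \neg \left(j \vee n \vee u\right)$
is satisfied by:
  {n: False, u: False, j: False}


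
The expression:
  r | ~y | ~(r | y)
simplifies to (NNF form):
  r | ~y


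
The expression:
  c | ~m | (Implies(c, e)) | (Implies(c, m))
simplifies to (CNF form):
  True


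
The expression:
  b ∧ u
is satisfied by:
  {u: True, b: True}


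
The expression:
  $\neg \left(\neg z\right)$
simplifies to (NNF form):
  $z$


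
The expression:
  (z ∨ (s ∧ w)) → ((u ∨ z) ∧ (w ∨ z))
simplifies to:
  u ∨ z ∨ ¬s ∨ ¬w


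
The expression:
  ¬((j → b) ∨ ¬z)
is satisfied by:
  {z: True, j: True, b: False}


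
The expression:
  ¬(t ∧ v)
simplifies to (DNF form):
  ¬t ∨ ¬v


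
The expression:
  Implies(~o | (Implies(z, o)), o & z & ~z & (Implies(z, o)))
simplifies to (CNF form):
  False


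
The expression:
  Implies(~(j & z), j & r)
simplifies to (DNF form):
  (j & r) | (j & z)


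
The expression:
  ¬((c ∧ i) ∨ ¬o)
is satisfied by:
  {o: True, c: False, i: False}
  {i: True, o: True, c: False}
  {c: True, o: True, i: False}


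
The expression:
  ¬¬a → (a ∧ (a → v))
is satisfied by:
  {v: True, a: False}
  {a: False, v: False}
  {a: True, v: True}


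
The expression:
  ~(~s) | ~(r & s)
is always true.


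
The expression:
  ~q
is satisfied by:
  {q: False}


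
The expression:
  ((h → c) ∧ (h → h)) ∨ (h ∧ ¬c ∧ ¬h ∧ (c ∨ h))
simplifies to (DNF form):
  c ∨ ¬h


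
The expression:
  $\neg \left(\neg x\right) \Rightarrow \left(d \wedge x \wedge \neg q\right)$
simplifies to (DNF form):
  $\left(d \wedge \neg q\right) \vee \neg x$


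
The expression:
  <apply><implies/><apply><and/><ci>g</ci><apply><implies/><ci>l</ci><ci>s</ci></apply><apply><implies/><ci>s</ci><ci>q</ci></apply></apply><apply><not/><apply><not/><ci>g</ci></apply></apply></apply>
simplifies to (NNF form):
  <true/>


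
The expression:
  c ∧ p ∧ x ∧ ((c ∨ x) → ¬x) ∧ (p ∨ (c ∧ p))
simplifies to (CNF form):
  False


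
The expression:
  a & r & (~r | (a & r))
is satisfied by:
  {r: True, a: True}


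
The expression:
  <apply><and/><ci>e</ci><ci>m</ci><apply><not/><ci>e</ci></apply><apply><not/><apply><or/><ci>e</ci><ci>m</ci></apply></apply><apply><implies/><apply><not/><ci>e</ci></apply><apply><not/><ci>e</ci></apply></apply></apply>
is never true.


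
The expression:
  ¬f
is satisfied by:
  {f: False}


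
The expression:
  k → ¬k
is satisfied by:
  {k: False}


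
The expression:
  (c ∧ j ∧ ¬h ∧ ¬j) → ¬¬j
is always true.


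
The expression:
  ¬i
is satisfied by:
  {i: False}


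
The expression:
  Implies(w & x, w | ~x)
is always true.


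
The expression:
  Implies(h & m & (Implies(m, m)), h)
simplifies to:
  True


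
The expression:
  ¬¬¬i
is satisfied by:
  {i: False}


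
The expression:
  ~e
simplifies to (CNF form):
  ~e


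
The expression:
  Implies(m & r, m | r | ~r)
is always true.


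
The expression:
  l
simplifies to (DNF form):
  l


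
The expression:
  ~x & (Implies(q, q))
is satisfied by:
  {x: False}


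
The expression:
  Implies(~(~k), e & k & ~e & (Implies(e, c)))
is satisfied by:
  {k: False}


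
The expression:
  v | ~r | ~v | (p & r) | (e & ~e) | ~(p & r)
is always true.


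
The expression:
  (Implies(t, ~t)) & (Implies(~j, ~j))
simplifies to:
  ~t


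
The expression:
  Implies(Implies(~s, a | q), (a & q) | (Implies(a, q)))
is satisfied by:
  {q: True, a: False}
  {a: False, q: False}
  {a: True, q: True}


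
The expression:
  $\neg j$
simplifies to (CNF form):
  $\neg j$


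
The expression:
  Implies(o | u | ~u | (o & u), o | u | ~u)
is always true.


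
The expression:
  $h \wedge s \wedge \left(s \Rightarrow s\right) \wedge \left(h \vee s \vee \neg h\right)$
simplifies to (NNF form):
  $h \wedge s$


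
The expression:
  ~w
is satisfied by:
  {w: False}


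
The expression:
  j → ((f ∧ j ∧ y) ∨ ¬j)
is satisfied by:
  {y: True, f: True, j: False}
  {y: True, f: False, j: False}
  {f: True, y: False, j: False}
  {y: False, f: False, j: False}
  {j: True, y: True, f: True}


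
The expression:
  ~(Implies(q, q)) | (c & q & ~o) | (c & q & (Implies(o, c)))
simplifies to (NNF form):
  c & q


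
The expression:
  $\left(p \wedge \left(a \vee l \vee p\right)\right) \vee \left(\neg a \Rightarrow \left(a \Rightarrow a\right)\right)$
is always true.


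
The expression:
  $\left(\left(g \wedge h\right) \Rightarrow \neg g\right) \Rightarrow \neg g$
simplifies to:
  $h \vee \neg g$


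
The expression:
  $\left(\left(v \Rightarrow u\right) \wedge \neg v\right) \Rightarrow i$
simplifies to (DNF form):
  $i \vee v$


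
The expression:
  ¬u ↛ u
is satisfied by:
  {u: False}


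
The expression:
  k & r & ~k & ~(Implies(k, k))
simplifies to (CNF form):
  False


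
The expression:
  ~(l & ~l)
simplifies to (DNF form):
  True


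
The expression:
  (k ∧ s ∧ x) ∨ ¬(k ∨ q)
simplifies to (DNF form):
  (k ∧ ¬k) ∨ (¬k ∧ ¬q) ∨ (k ∧ s ∧ x) ∨ (k ∧ s ∧ ¬k) ∨ (k ∧ x ∧ ¬k) ∨ (s ∧ x ∧ ¬q) ∨ (s ∧ ¬k ∧ ¬q) ∨ (x ∧ ¬k ∧ ¬q)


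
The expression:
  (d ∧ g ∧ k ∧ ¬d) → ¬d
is always true.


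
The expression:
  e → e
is always true.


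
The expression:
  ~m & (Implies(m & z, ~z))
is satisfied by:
  {m: False}


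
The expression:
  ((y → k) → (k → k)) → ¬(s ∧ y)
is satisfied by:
  {s: False, y: False}
  {y: True, s: False}
  {s: True, y: False}


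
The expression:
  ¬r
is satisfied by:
  {r: False}


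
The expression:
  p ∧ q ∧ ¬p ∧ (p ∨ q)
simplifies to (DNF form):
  False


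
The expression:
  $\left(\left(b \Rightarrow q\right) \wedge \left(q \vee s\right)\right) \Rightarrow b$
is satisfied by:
  {b: True, q: False, s: False}
  {b: True, s: True, q: False}
  {b: True, q: True, s: False}
  {b: True, s: True, q: True}
  {s: False, q: False, b: False}


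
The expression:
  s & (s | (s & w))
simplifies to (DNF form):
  s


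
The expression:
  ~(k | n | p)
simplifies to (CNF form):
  ~k & ~n & ~p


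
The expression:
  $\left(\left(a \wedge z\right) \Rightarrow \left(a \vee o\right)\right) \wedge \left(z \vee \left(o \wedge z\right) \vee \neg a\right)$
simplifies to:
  $z \vee \neg a$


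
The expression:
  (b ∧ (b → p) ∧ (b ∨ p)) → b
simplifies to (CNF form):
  True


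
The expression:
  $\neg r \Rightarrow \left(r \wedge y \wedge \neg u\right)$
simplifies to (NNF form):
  $r$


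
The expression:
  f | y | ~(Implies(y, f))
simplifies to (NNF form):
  f | y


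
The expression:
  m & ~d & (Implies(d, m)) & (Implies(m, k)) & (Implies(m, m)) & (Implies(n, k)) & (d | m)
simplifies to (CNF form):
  k & m & ~d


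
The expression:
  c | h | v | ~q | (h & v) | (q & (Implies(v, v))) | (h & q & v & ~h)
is always true.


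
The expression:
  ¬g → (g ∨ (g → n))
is always true.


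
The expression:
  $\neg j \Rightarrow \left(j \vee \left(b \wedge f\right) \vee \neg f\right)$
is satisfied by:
  {b: True, j: True, f: False}
  {b: True, j: False, f: False}
  {j: True, b: False, f: False}
  {b: False, j: False, f: False}
  {f: True, b: True, j: True}
  {f: True, b: True, j: False}
  {f: True, j: True, b: False}


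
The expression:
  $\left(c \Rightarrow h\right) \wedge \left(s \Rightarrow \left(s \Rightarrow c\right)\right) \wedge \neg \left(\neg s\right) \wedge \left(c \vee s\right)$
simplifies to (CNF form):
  $c \wedge h \wedge s$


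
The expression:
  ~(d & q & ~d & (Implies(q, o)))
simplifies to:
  True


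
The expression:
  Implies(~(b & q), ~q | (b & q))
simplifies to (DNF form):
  b | ~q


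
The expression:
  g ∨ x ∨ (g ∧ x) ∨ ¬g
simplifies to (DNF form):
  True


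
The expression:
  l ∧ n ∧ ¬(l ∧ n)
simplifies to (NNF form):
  False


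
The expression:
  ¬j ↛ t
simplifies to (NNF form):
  t ∨ ¬j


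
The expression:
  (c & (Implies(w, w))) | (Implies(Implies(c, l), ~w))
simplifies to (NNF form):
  c | ~w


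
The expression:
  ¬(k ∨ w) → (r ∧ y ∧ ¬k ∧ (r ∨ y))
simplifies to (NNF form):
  k ∨ w ∨ (r ∧ y)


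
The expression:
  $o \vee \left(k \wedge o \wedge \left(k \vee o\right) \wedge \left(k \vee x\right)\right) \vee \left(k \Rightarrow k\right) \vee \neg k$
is always true.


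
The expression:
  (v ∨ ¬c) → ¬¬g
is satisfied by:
  {g: True, c: True, v: False}
  {g: True, c: False, v: False}
  {g: True, v: True, c: True}
  {g: True, v: True, c: False}
  {c: True, v: False, g: False}


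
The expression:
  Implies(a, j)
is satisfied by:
  {j: True, a: False}
  {a: False, j: False}
  {a: True, j: True}


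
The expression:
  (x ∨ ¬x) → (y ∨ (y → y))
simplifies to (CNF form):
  True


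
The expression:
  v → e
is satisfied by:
  {e: True, v: False}
  {v: False, e: False}
  {v: True, e: True}


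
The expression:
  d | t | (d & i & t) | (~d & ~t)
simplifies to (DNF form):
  True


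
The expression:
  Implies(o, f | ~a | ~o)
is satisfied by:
  {f: True, o: False, a: False}
  {f: False, o: False, a: False}
  {a: True, f: True, o: False}
  {a: True, f: False, o: False}
  {o: True, f: True, a: False}
  {o: True, f: False, a: False}
  {o: True, a: True, f: True}


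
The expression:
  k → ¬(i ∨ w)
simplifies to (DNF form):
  (¬i ∧ ¬w) ∨ ¬k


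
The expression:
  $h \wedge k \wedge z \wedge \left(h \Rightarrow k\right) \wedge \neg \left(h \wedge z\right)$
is never true.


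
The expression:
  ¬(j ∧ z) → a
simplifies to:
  a ∨ (j ∧ z)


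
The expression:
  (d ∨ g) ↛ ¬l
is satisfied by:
  {d: True, g: True, l: True}
  {d: True, l: True, g: False}
  {g: True, l: True, d: False}


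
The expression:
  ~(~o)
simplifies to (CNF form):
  o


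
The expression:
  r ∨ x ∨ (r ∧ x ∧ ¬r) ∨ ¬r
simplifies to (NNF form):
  True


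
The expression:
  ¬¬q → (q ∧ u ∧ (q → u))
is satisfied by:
  {u: True, q: False}
  {q: False, u: False}
  {q: True, u: True}
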